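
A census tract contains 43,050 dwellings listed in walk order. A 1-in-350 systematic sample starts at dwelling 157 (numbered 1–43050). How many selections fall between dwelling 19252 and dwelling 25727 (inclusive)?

19

k = 350
First selection ≥ 19252: 157 + ⌈(19252−157)/350⌉·350 = 157 + 55×350 = 19407
Last selection ≤ 25727: 157 + ⌊(25727−157)/350⌋·350 = 157 + 73×350 = 25707
Count = 73 − 55 + 1 = 19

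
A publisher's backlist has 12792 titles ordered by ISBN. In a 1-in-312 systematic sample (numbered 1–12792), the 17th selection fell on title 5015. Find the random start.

k = 312
r = 5015 − (17−1)×312 = 5015 − 4992 = 23

23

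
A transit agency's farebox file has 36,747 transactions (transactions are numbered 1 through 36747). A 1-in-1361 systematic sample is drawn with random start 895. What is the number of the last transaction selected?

k = 1361
27th selection = r + (27−1)·k = 895 + 26×1361 = 895 + 35386 = 36281

36281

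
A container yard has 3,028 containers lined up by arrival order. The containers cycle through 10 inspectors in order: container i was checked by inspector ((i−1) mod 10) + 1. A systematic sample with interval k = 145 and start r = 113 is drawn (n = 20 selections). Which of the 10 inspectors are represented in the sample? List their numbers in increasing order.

Consecutive selections differ by k = 145, so their inspector numbers differ by 145 mod 10 = 5.
gcd(145, 10) = 5, so the sample visits 10/5 = 2 distinct residues mod 10.
Start 113 is inspector 3; the inspectors hit are 3, 8.

3, 8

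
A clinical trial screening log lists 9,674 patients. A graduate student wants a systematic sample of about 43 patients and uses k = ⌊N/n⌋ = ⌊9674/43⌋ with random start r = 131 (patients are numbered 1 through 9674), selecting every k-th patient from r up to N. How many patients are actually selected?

k = ⌊9674/43⌋ = 224
Achieved size = ⌊(9674 − 131)/224⌋ + 1 = ⌊9543/224⌋ + 1 = 42 + 1 = 43
(last selection: 131 + 42×224 = 9539 ≤ 9674; next would be 9763 > 9674)

43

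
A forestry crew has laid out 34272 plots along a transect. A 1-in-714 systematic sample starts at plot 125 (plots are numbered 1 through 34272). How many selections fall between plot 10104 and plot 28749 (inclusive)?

27

k = 714
First selection ≥ 10104: 125 + ⌈(10104−125)/714⌉·714 = 125 + 14×714 = 10121
Last selection ≤ 28749: 125 + ⌊(28749−125)/714⌋·714 = 125 + 40×714 = 28685
Count = 40 − 14 + 1 = 27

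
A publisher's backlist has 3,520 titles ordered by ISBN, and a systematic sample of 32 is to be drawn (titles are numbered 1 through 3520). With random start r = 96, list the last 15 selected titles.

k = N/n = 3520/32 = 110
18th selection = 96 + 17×110 = 1966
19th: 1966 + 110 = 2076
20th: 2076 + 110 = 2186
21st: 2186 + 110 = 2296
22nd: 2296 + 110 = 2406
23rd: 2406 + 110 = 2516
24th: 2516 + 110 = 2626
25th: 2626 + 110 = 2736
26th: 2736 + 110 = 2846
27th: 2846 + 110 = 2956
28th: 2956 + 110 = 3066
29th: 3066 + 110 = 3176
30th: 3176 + 110 = 3286
31st: 3286 + 110 = 3396
32nd: 3396 + 110 = 3506

1966, 2076, 2186, 2296, 2406, 2516, 2626, 2736, 2846, 2956, 3066, 3176, 3286, 3396, 3506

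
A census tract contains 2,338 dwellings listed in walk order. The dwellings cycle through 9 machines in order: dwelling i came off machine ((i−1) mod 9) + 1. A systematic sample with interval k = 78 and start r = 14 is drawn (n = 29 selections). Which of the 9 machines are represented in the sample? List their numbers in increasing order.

Consecutive selections differ by k = 78, so their machine numbers differ by 78 mod 9 = 6.
gcd(78, 9) = 3, so the sample visits 9/3 = 3 distinct residues mod 9.
Start 14 is machine 5; the machines hit are 2, 5, 8.

2, 5, 8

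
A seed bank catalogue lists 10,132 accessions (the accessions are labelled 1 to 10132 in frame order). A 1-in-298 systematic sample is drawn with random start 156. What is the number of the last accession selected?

9990

k = 298
34th selection = r + (34−1)·k = 156 + 33×298 = 156 + 9834 = 9990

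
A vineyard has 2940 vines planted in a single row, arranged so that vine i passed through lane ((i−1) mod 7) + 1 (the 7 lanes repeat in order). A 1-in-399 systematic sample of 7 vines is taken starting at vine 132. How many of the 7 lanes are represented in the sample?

1

Consecutive selections differ by k = 399, so their lane numbers differ by 399 mod 7 = 0.
gcd(399, 7) = 7, so the sample visits 7/7 = 1 distinct residues mod 7.
Start 132 is lane 6; the lanes hit are 6.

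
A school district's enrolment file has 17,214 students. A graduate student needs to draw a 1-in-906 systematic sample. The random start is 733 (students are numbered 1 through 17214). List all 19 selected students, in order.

student 1: 733
student 2: 733 + 906 = 1639
student 3: 1639 + 906 = 2545
student 4: 2545 + 906 = 3451
student 5: 3451 + 906 = 4357
student 6: 4357 + 906 = 5263
student 7: 5263 + 906 = 6169
student 8: 6169 + 906 = 7075
student 9: 7075 + 906 = 7981
student 10: 7981 + 906 = 8887
student 11: 8887 + 906 = 9793
student 12: 9793 + 906 = 10699
student 13: 10699 + 906 = 11605
student 14: 11605 + 906 = 12511
student 15: 12511 + 906 = 13417
student 16: 13417 + 906 = 14323
student 17: 14323 + 906 = 15229
student 18: 15229 + 906 = 16135
student 19: 16135 + 906 = 17041

733, 1639, 2545, 3451, 4357, 5263, 6169, 7075, 7981, 8887, 9793, 10699, 11605, 12511, 13417, 14323, 15229, 16135, 17041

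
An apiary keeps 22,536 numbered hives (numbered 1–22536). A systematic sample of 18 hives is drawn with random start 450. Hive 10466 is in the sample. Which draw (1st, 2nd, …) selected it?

9

k = 22536/18 = 1252
position = (10466 − 450)/1252 + 1 = 10016/1252 + 1 = 8 + 1 = 9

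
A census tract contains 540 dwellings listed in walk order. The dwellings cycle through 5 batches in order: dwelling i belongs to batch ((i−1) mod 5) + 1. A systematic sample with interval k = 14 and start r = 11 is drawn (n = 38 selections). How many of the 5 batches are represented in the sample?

Consecutive selections differ by k = 14, so their batch numbers differ by 14 mod 5 = 4.
gcd(14, 5) = 1, so the sample visits 5/1 = 5 distinct residues mod 5.
Start 11 is batch 1; the batches hit are 1, 2, 3, 4, 5.

5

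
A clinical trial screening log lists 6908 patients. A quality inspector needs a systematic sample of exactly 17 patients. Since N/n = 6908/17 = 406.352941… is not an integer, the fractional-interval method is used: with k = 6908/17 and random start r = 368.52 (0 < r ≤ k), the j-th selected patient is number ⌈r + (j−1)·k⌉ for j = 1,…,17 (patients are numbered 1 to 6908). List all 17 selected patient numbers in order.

369, 775, 1182, 1588, 1994, 2401, 2807, 3213, 3620, 4026, 4433, 4839, 5245, 5652, 6058, 6464, 6871

j=1: r + 0k = 368.52 → ⌈·⌉ = 369
j=2: r + 1k = 774.872941… → ⌈·⌉ = 775
j=3: r + 2k = 1181.225882… → ⌈·⌉ = 1182
j=4: r + 3k = 1587.578823… → ⌈·⌉ = 1588
j=5: r + 4k = 1993.931764… → ⌈·⌉ = 1994
j=6: r + 5k = 2400.284705… → ⌈·⌉ = 2401
j=7: r + 6k = 2806.637647… → ⌈·⌉ = 2807
j=8: r + 7k = 3212.990588… → ⌈·⌉ = 3213
j=9: r + 8k = 3619.343529… → ⌈·⌉ = 3620
j=10: r + 9k = 4025.696470… → ⌈·⌉ = 4026
j=11: r + 10k = 4432.049411… → ⌈·⌉ = 4433
j=12: r + 11k = 4838.402352… → ⌈·⌉ = 4839
j=13: r + 12k = 5244.755294… → ⌈·⌉ = 5245
j=14: r + 13k = 5651.108235… → ⌈·⌉ = 5652
j=15: r + 14k = 6057.461176… → ⌈·⌉ = 6058
j=16: r + 15k = 6463.814117… → ⌈·⌉ = 6464
j=17: r + 16k = 6870.167058… → ⌈·⌉ = 6871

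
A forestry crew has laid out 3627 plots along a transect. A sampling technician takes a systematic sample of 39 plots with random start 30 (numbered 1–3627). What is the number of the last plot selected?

k = 3627/39 = 93
39th selection = r + (39−1)·k = 30 + 38×93 = 30 + 3534 = 3564

3564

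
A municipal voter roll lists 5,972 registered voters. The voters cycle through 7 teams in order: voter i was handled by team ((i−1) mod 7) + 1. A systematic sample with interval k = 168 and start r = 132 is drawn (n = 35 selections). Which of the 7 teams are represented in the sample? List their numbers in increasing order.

6

Consecutive selections differ by k = 168, so their team numbers differ by 168 mod 7 = 0.
gcd(168, 7) = 7, so the sample visits 7/7 = 1 distinct residues mod 7.
Start 132 is team 6; the teams hit are 6.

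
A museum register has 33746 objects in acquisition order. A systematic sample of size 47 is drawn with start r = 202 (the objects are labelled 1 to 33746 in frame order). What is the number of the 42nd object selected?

k = 33746/47 = 718
42nd selection = r + (42−1)·k = 202 + 41×718 = 202 + 29438 = 29640

29640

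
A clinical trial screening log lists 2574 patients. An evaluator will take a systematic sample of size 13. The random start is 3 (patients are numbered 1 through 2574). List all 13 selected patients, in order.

k = N/n = 2574/13 = 198
patient 1: 3
patient 2: 3 + 198 = 201
patient 3: 201 + 198 = 399
patient 4: 399 + 198 = 597
patient 5: 597 + 198 = 795
patient 6: 795 + 198 = 993
patient 7: 993 + 198 = 1191
patient 8: 1191 + 198 = 1389
patient 9: 1389 + 198 = 1587
patient 10: 1587 + 198 = 1785
patient 11: 1785 + 198 = 1983
patient 12: 1983 + 198 = 2181
patient 13: 2181 + 198 = 2379

3, 201, 399, 597, 795, 993, 1191, 1389, 1587, 1785, 1983, 2181, 2379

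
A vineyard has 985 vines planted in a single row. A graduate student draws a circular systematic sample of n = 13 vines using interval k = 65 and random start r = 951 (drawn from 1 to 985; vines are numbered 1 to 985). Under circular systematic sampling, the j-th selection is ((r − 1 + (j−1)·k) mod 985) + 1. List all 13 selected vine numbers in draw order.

Selection 1: 951
Selection 2: 951 + 65 = 1016 → 1016 − 985 = 31
Selection 3: 31 + 65 = 96
Selection 4: 96 + 65 = 161
Selection 5: 161 + 65 = 226
Selection 6: 226 + 65 = 291
Selection 7: 291 + 65 = 356
Selection 8: 356 + 65 = 421
Selection 9: 421 + 65 = 486
Selection 10: 486 + 65 = 551
Selection 11: 551 + 65 = 616
Selection 12: 616 + 65 = 681
Selection 13: 681 + 65 = 746

951, 31, 96, 161, 226, 291, 356, 421, 486, 551, 616, 681, 746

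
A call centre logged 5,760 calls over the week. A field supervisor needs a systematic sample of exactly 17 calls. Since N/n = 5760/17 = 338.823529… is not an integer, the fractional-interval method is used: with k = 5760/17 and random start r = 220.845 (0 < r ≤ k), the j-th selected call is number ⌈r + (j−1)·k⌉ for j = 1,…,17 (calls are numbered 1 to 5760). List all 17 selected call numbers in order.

j=1: r + 0k = 220.845 → ⌈·⌉ = 221
j=2: r + 1k = 559.668529… → ⌈·⌉ = 560
j=3: r + 2k = 898.492058… → ⌈·⌉ = 899
j=4: r + 3k = 1237.315588… → ⌈·⌉ = 1238
j=5: r + 4k = 1576.139117… → ⌈·⌉ = 1577
j=6: r + 5k = 1914.962647… → ⌈·⌉ = 1915
j=7: r + 6k = 2253.786176… → ⌈·⌉ = 2254
j=8: r + 7k = 2592.609705… → ⌈·⌉ = 2593
j=9: r + 8k = 2931.433235… → ⌈·⌉ = 2932
j=10: r + 9k = 3270.256764… → ⌈·⌉ = 3271
j=11: r + 10k = 3609.080294… → ⌈·⌉ = 3610
j=12: r + 11k = 3947.903823… → ⌈·⌉ = 3948
j=13: r + 12k = 4286.727352… → ⌈·⌉ = 4287
j=14: r + 13k = 4625.550882… → ⌈·⌉ = 4626
j=15: r + 14k = 4964.374411… → ⌈·⌉ = 4965
j=16: r + 15k = 5303.197941… → ⌈·⌉ = 5304
j=17: r + 16k = 5642.021470… → ⌈·⌉ = 5643

221, 560, 899, 1238, 1577, 1915, 2254, 2593, 2932, 3271, 3610, 3948, 4287, 4626, 4965, 5304, 5643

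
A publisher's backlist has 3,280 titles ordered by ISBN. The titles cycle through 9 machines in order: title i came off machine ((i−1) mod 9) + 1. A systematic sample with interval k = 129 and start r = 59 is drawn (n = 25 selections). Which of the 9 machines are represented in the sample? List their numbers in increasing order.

2, 5, 8

Consecutive selections differ by k = 129, so their machine numbers differ by 129 mod 9 = 3.
gcd(129, 9) = 3, so the sample visits 9/3 = 3 distinct residues mod 9.
Start 59 is machine 5; the machines hit are 2, 5, 8.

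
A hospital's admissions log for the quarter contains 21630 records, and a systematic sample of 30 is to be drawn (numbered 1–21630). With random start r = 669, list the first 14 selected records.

669, 1390, 2111, 2832, 3553, 4274, 4995, 5716, 6437, 7158, 7879, 8600, 9321, 10042

k = N/n = 21630/30 = 721
record 1: 669
record 2: 669 + 721 = 1390
record 3: 1390 + 721 = 2111
record 4: 2111 + 721 = 2832
record 5: 2832 + 721 = 3553
record 6: 3553 + 721 = 4274
record 7: 4274 + 721 = 4995
record 8: 4995 + 721 = 5716
record 9: 5716 + 721 = 6437
record 10: 6437 + 721 = 7158
record 11: 7158 + 721 = 7879
record 12: 7879 + 721 = 8600
record 13: 8600 + 721 = 9321
record 14: 9321 + 721 = 10042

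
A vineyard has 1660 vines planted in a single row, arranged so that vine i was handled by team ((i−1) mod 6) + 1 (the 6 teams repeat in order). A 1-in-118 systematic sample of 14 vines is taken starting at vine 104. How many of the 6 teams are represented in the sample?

3

Consecutive selections differ by k = 118, so their team numbers differ by 118 mod 6 = 4.
gcd(118, 6) = 2, so the sample visits 6/2 = 3 distinct residues mod 6.
Start 104 is team 2; the teams hit are 2, 4, 6.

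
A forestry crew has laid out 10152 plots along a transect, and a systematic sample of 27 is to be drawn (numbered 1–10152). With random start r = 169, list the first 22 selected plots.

k = N/n = 10152/27 = 376
plot 1: 169
plot 2: 169 + 376 = 545
plot 3: 545 + 376 = 921
plot 4: 921 + 376 = 1297
plot 5: 1297 + 376 = 1673
plot 6: 1673 + 376 = 2049
plot 7: 2049 + 376 = 2425
plot 8: 2425 + 376 = 2801
plot 9: 2801 + 376 = 3177
plot 10: 3177 + 376 = 3553
plot 11: 3553 + 376 = 3929
plot 12: 3929 + 376 = 4305
plot 13: 4305 + 376 = 4681
plot 14: 4681 + 376 = 5057
plot 15: 5057 + 376 = 5433
plot 16: 5433 + 376 = 5809
plot 17: 5809 + 376 = 6185
plot 18: 6185 + 376 = 6561
plot 19: 6561 + 376 = 6937
plot 20: 6937 + 376 = 7313
plot 21: 7313 + 376 = 7689
plot 22: 7689 + 376 = 8065

169, 545, 921, 1297, 1673, 2049, 2425, 2801, 3177, 3553, 3929, 4305, 4681, 5057, 5433, 5809, 6185, 6561, 6937, 7313, 7689, 8065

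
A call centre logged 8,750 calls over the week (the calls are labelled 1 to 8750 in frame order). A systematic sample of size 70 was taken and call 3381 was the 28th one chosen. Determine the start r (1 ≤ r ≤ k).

6

k = 8750/70 = 125
r = 3381 − (28−1)×125 = 3381 − 3375 = 6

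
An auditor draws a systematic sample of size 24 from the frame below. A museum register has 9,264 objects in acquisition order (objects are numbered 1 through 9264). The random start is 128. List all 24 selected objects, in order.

128, 514, 900, 1286, 1672, 2058, 2444, 2830, 3216, 3602, 3988, 4374, 4760, 5146, 5532, 5918, 6304, 6690, 7076, 7462, 7848, 8234, 8620, 9006

k = N/n = 9264/24 = 386
object 1: 128
object 2: 128 + 386 = 514
object 3: 514 + 386 = 900
object 4: 900 + 386 = 1286
object 5: 1286 + 386 = 1672
object 6: 1672 + 386 = 2058
object 7: 2058 + 386 = 2444
object 8: 2444 + 386 = 2830
object 9: 2830 + 386 = 3216
object 10: 3216 + 386 = 3602
object 11: 3602 + 386 = 3988
object 12: 3988 + 386 = 4374
object 13: 4374 + 386 = 4760
object 14: 4760 + 386 = 5146
object 15: 5146 + 386 = 5532
object 16: 5532 + 386 = 5918
object 17: 5918 + 386 = 6304
object 18: 6304 + 386 = 6690
object 19: 6690 + 386 = 7076
object 20: 7076 + 386 = 7462
object 21: 7462 + 386 = 7848
object 22: 7848 + 386 = 8234
object 23: 8234 + 386 = 8620
object 24: 8620 + 386 = 9006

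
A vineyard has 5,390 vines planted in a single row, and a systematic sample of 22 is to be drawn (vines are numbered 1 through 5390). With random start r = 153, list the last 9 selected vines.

k = N/n = 5390/22 = 245
14th selection = 153 + 13×245 = 3338
15th: 3338 + 245 = 3583
16th: 3583 + 245 = 3828
17th: 3828 + 245 = 4073
18th: 4073 + 245 = 4318
19th: 4318 + 245 = 4563
20th: 4563 + 245 = 4808
21st: 4808 + 245 = 5053
22nd: 5053 + 245 = 5298

3338, 3583, 3828, 4073, 4318, 4563, 4808, 5053, 5298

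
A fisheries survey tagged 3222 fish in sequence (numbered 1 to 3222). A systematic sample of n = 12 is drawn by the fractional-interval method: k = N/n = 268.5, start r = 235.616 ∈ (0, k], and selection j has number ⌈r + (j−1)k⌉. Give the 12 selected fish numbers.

j=1: r + 0k = 235.616 → ⌈·⌉ = 236
j=2: r + 1k = 504.116 → ⌈·⌉ = 505
j=3: r + 2k = 772.616 → ⌈·⌉ = 773
j=4: r + 3k = 1041.116 → ⌈·⌉ = 1042
j=5: r + 4k = 1309.616 → ⌈·⌉ = 1310
j=6: r + 5k = 1578.116 → ⌈·⌉ = 1579
j=7: r + 6k = 1846.616 → ⌈·⌉ = 1847
j=8: r + 7k = 2115.116 → ⌈·⌉ = 2116
j=9: r + 8k = 2383.616 → ⌈·⌉ = 2384
j=10: r + 9k = 2652.116 → ⌈·⌉ = 2653
j=11: r + 10k = 2920.616 → ⌈·⌉ = 2921
j=12: r + 11k = 3189.116 → ⌈·⌉ = 3190

236, 505, 773, 1042, 1310, 1579, 1847, 2116, 2384, 2653, 2921, 3190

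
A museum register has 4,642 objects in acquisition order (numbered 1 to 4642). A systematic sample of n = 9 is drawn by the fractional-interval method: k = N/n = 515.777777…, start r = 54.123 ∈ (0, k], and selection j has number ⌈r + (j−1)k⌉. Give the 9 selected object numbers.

j=1: r + 0k = 54.123 → ⌈·⌉ = 55
j=2: r + 1k = 569.900777… → ⌈·⌉ = 570
j=3: r + 2k = 1085.678555… → ⌈·⌉ = 1086
j=4: r + 3k = 1601.456333… → ⌈·⌉ = 1602
j=5: r + 4k = 2117.234111… → ⌈·⌉ = 2118
j=6: r + 5k = 2633.011888… → ⌈·⌉ = 2634
j=7: r + 6k = 3148.789666… → ⌈·⌉ = 3149
j=8: r + 7k = 3664.567444… → ⌈·⌉ = 3665
j=9: r + 8k = 4180.345222… → ⌈·⌉ = 4181

55, 570, 1086, 1602, 2118, 2634, 3149, 3665, 4181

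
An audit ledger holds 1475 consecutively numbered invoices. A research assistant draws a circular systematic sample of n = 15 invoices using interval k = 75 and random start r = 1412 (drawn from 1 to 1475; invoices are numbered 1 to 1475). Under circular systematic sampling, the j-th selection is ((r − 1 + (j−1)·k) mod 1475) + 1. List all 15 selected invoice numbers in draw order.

1412, 12, 87, 162, 237, 312, 387, 462, 537, 612, 687, 762, 837, 912, 987

Selection 1: 1412
Selection 2: 1412 + 75 = 1487 → 1487 − 1475 = 12
Selection 3: 12 + 75 = 87
Selection 4: 87 + 75 = 162
Selection 5: 162 + 75 = 237
Selection 6: 237 + 75 = 312
Selection 7: 312 + 75 = 387
Selection 8: 387 + 75 = 462
Selection 9: 462 + 75 = 537
Selection 10: 537 + 75 = 612
Selection 11: 612 + 75 = 687
Selection 12: 687 + 75 = 762
Selection 13: 762 + 75 = 837
Selection 14: 837 + 75 = 912
Selection 15: 912 + 75 = 987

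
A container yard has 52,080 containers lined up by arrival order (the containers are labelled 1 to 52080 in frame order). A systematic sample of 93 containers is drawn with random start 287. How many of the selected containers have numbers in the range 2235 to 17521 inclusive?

27

k = 52080/93 = 560
First selection ≥ 2235: 287 + ⌈(2235−287)/560⌉·560 = 287 + 4×560 = 2527
Last selection ≤ 17521: 287 + ⌊(17521−287)/560⌋·560 = 287 + 30×560 = 17087
Count = 30 − 4 + 1 = 27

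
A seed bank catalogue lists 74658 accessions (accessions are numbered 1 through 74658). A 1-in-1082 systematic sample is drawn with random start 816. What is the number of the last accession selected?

74392

k = 1082
69th selection = r + (69−1)·k = 816 + 68×1082 = 816 + 73576 = 74392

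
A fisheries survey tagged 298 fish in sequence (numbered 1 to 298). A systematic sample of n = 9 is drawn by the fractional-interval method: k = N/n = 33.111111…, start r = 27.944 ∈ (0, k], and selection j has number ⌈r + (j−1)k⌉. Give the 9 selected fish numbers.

j=1: r + 0k = 27.944 → ⌈·⌉ = 28
j=2: r + 1k = 61.055111… → ⌈·⌉ = 62
j=3: r + 2k = 94.166222… → ⌈·⌉ = 95
j=4: r + 3k = 127.277333… → ⌈·⌉ = 128
j=5: r + 4k = 160.388444… → ⌈·⌉ = 161
j=6: r + 5k = 193.499555… → ⌈·⌉ = 194
j=7: r + 6k = 226.610666… → ⌈·⌉ = 227
j=8: r + 7k = 259.721777… → ⌈·⌉ = 260
j=9: r + 8k = 292.832888… → ⌈·⌉ = 293

28, 62, 95, 128, 161, 194, 227, 260, 293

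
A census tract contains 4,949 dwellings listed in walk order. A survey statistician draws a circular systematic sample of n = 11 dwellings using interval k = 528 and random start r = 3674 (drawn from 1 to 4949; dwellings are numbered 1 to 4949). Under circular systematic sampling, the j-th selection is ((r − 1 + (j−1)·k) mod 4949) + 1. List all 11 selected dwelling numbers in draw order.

Selection 1: 3674
Selection 2: 3674 + 528 = 4202
Selection 3: 4202 + 528 = 4730
Selection 4: 4730 + 528 = 5258 → 5258 − 4949 = 309
Selection 5: 309 + 528 = 837
Selection 6: 837 + 528 = 1365
Selection 7: 1365 + 528 = 1893
Selection 8: 1893 + 528 = 2421
Selection 9: 2421 + 528 = 2949
Selection 10: 2949 + 528 = 3477
Selection 11: 3477 + 528 = 4005

3674, 4202, 4730, 309, 837, 1365, 1893, 2421, 2949, 3477, 4005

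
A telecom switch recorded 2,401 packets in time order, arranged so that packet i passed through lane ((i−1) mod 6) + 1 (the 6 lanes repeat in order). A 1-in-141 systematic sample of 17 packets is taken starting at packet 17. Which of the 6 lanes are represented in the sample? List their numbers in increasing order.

Consecutive selections differ by k = 141, so their lane numbers differ by 141 mod 6 = 3.
gcd(141, 6) = 3, so the sample visits 6/3 = 2 distinct residues mod 6.
Start 17 is lane 5; the lanes hit are 2, 5.

2, 5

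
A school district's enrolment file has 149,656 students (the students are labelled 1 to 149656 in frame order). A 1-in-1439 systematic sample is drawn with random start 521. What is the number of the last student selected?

k = 1439
104th selection = r + (104−1)·k = 521 + 103×1439 = 521 + 148217 = 148738

148738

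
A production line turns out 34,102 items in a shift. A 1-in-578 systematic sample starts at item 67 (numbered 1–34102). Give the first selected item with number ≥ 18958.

19141

k = 578
Steps past start: ⌈(18958 − 67)/578⌉ = ⌈18891/578⌉ = 33
Selected item: 67 + 33×578 = 19141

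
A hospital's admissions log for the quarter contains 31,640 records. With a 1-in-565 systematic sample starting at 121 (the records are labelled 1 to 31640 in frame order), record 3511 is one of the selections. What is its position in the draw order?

k = 565
position = (3511 − 121)/565 + 1 = 3390/565 + 1 = 6 + 1 = 7

7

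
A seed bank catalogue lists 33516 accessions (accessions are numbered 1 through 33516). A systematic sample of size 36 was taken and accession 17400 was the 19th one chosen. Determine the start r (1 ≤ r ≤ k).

642

k = 33516/36 = 931
r = 17400 − (19−1)×931 = 17400 − 16758 = 642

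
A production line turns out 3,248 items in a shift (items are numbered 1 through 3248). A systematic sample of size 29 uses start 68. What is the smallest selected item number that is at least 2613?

2644

k = 3248/29 = 112
Steps past start: ⌈(2613 − 68)/112⌉ = ⌈2545/112⌉ = 23
Selected item: 68 + 23×112 = 2644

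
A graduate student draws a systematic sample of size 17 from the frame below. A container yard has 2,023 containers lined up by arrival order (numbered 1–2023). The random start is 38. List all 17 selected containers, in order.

38, 157, 276, 395, 514, 633, 752, 871, 990, 1109, 1228, 1347, 1466, 1585, 1704, 1823, 1942

k = N/n = 2023/17 = 119
container 1: 38
container 2: 38 + 119 = 157
container 3: 157 + 119 = 276
container 4: 276 + 119 = 395
container 5: 395 + 119 = 514
container 6: 514 + 119 = 633
container 7: 633 + 119 = 752
container 8: 752 + 119 = 871
container 9: 871 + 119 = 990
container 10: 990 + 119 = 1109
container 11: 1109 + 119 = 1228
container 12: 1228 + 119 = 1347
container 13: 1347 + 119 = 1466
container 14: 1466 + 119 = 1585
container 15: 1585 + 119 = 1704
container 16: 1704 + 119 = 1823
container 17: 1823 + 119 = 1942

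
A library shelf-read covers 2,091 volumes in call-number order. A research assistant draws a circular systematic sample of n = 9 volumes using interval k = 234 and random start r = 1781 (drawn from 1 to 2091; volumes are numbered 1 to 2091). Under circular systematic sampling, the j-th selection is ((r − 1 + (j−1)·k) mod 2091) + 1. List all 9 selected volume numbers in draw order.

Selection 1: 1781
Selection 2: 1781 + 234 = 2015
Selection 3: 2015 + 234 = 2249 → 2249 − 2091 = 158
Selection 4: 158 + 234 = 392
Selection 5: 392 + 234 = 626
Selection 6: 626 + 234 = 860
Selection 7: 860 + 234 = 1094
Selection 8: 1094 + 234 = 1328
Selection 9: 1328 + 234 = 1562

1781, 2015, 158, 392, 626, 860, 1094, 1328, 1562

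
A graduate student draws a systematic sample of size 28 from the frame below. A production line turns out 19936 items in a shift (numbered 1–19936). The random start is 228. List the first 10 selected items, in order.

228, 940, 1652, 2364, 3076, 3788, 4500, 5212, 5924, 6636

k = N/n = 19936/28 = 712
item 1: 228
item 2: 228 + 712 = 940
item 3: 940 + 712 = 1652
item 4: 1652 + 712 = 2364
item 5: 2364 + 712 = 3076
item 6: 3076 + 712 = 3788
item 7: 3788 + 712 = 4500
item 8: 4500 + 712 = 5212
item 9: 5212 + 712 = 5924
item 10: 5924 + 712 = 6636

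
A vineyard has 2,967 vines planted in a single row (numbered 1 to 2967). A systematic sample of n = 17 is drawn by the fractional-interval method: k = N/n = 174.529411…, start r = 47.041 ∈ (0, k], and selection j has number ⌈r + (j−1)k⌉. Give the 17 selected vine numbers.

48, 222, 397, 571, 746, 920, 1095, 1269, 1444, 1618, 1793, 1967, 2142, 2316, 2491, 2665, 2840

j=1: r + 0k = 47.041 → ⌈·⌉ = 48
j=2: r + 1k = 221.570411… → ⌈·⌉ = 222
j=3: r + 2k = 396.099823… → ⌈·⌉ = 397
j=4: r + 3k = 570.629235… → ⌈·⌉ = 571
j=5: r + 4k = 745.158647… → ⌈·⌉ = 746
j=6: r + 5k = 919.688058… → ⌈·⌉ = 920
j=7: r + 6k = 1094.217470… → ⌈·⌉ = 1095
j=8: r + 7k = 1268.746882… → ⌈·⌉ = 1269
j=9: r + 8k = 1443.276294… → ⌈·⌉ = 1444
j=10: r + 9k = 1617.805705… → ⌈·⌉ = 1618
j=11: r + 10k = 1792.335117… → ⌈·⌉ = 1793
j=12: r + 11k = 1966.864529… → ⌈·⌉ = 1967
j=13: r + 12k = 2141.393941… → ⌈·⌉ = 2142
j=14: r + 13k = 2315.923352… → ⌈·⌉ = 2316
j=15: r + 14k = 2490.452764… → ⌈·⌉ = 2491
j=16: r + 15k = 2664.982176… → ⌈·⌉ = 2665
j=17: r + 16k = 2839.511588… → ⌈·⌉ = 2840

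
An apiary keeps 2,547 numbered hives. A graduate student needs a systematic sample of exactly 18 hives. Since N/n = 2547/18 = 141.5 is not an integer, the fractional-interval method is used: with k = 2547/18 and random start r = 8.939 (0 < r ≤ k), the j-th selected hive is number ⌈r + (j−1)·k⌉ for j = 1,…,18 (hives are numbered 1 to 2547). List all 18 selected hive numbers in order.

j=1: r + 0k = 8.939 → ⌈·⌉ = 9
j=2: r + 1k = 150.439 → ⌈·⌉ = 151
j=3: r + 2k = 291.939 → ⌈·⌉ = 292
j=4: r + 3k = 433.439 → ⌈·⌉ = 434
j=5: r + 4k = 574.939 → ⌈·⌉ = 575
j=6: r + 5k = 716.439 → ⌈·⌉ = 717
j=7: r + 6k = 857.939 → ⌈·⌉ = 858
j=8: r + 7k = 999.439 → ⌈·⌉ = 1000
j=9: r + 8k = 1140.939 → ⌈·⌉ = 1141
j=10: r + 9k = 1282.439 → ⌈·⌉ = 1283
j=11: r + 10k = 1423.939 → ⌈·⌉ = 1424
j=12: r + 11k = 1565.439 → ⌈·⌉ = 1566
j=13: r + 12k = 1706.939 → ⌈·⌉ = 1707
j=14: r + 13k = 1848.439 → ⌈·⌉ = 1849
j=15: r + 14k = 1989.939 → ⌈·⌉ = 1990
j=16: r + 15k = 2131.439 → ⌈·⌉ = 2132
j=17: r + 16k = 2272.939 → ⌈·⌉ = 2273
j=18: r + 17k = 2414.439 → ⌈·⌉ = 2415

9, 151, 292, 434, 575, 717, 858, 1000, 1141, 1283, 1424, 1566, 1707, 1849, 1990, 2132, 2273, 2415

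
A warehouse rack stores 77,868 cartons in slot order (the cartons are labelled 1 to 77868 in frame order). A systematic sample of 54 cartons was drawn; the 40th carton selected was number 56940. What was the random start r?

702

k = 77868/54 = 1442
r = 56940 − (40−1)×1442 = 56940 − 56238 = 702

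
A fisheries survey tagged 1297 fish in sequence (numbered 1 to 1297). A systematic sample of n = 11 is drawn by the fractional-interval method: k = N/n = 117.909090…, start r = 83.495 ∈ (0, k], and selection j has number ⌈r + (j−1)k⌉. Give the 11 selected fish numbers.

84, 202, 320, 438, 556, 674, 791, 909, 1027, 1145, 1263

j=1: r + 0k = 83.495 → ⌈·⌉ = 84
j=2: r + 1k = 201.404090… → ⌈·⌉ = 202
j=3: r + 2k = 319.313181… → ⌈·⌉ = 320
j=4: r + 3k = 437.222272… → ⌈·⌉ = 438
j=5: r + 4k = 555.131363… → ⌈·⌉ = 556
j=6: r + 5k = 673.040454… → ⌈·⌉ = 674
j=7: r + 6k = 790.949545… → ⌈·⌉ = 791
j=8: r + 7k = 908.858636… → ⌈·⌉ = 909
j=9: r + 8k = 1026.767727… → ⌈·⌉ = 1027
j=10: r + 9k = 1144.676818… → ⌈·⌉ = 1145
j=11: r + 10k = 1262.585909… → ⌈·⌉ = 1263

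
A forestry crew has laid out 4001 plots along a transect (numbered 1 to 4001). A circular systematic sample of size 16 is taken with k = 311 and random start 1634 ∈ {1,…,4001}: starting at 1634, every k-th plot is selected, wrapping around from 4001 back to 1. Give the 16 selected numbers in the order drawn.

1634, 1945, 2256, 2567, 2878, 3189, 3500, 3811, 121, 432, 743, 1054, 1365, 1676, 1987, 2298

Selection 1: 1634
Selection 2: 1634 + 311 = 1945
Selection 3: 1945 + 311 = 2256
Selection 4: 2256 + 311 = 2567
Selection 5: 2567 + 311 = 2878
Selection 6: 2878 + 311 = 3189
Selection 7: 3189 + 311 = 3500
Selection 8: 3500 + 311 = 3811
Selection 9: 3811 + 311 = 4122 → 4122 − 4001 = 121
Selection 10: 121 + 311 = 432
Selection 11: 432 + 311 = 743
Selection 12: 743 + 311 = 1054
Selection 13: 1054 + 311 = 1365
Selection 14: 1365 + 311 = 1676
Selection 15: 1676 + 311 = 1987
Selection 16: 1987 + 311 = 2298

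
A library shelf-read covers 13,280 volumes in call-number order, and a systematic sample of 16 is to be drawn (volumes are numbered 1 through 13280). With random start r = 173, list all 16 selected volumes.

k = N/n = 13280/16 = 830
volume 1: 173
volume 2: 173 + 830 = 1003
volume 3: 1003 + 830 = 1833
volume 4: 1833 + 830 = 2663
volume 5: 2663 + 830 = 3493
volume 6: 3493 + 830 = 4323
volume 7: 4323 + 830 = 5153
volume 8: 5153 + 830 = 5983
volume 9: 5983 + 830 = 6813
volume 10: 6813 + 830 = 7643
volume 11: 7643 + 830 = 8473
volume 12: 8473 + 830 = 9303
volume 13: 9303 + 830 = 10133
volume 14: 10133 + 830 = 10963
volume 15: 10963 + 830 = 11793
volume 16: 11793 + 830 = 12623

173, 1003, 1833, 2663, 3493, 4323, 5153, 5983, 6813, 7643, 8473, 9303, 10133, 10963, 11793, 12623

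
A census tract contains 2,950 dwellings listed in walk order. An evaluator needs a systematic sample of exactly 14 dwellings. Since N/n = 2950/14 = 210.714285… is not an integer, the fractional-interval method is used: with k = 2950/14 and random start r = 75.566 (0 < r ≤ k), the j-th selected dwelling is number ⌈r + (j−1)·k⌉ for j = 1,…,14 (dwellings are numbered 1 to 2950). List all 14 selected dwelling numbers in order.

76, 287, 497, 708, 919, 1130, 1340, 1551, 1762, 1972, 2183, 2394, 2605, 2815

j=1: r + 0k = 75.566 → ⌈·⌉ = 76
j=2: r + 1k = 286.280285… → ⌈·⌉ = 287
j=3: r + 2k = 496.994571… → ⌈·⌉ = 497
j=4: r + 3k = 707.708857… → ⌈·⌉ = 708
j=5: r + 4k = 918.423142… → ⌈·⌉ = 919
j=6: r + 5k = 1129.137428… → ⌈·⌉ = 1130
j=7: r + 6k = 1339.851714… → ⌈·⌉ = 1340
j=8: r + 7k = 1550.566 → ⌈·⌉ = 1551
j=9: r + 8k = 1761.280285… → ⌈·⌉ = 1762
j=10: r + 9k = 1971.994571… → ⌈·⌉ = 1972
j=11: r + 10k = 2182.708857… → ⌈·⌉ = 2183
j=12: r + 11k = 2393.423142… → ⌈·⌉ = 2394
j=13: r + 12k = 2604.137428… → ⌈·⌉ = 2605
j=14: r + 13k = 2814.851714… → ⌈·⌉ = 2815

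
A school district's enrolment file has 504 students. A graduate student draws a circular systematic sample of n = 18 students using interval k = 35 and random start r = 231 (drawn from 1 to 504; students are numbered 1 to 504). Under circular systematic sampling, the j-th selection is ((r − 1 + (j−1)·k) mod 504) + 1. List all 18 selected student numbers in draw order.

Selection 1: 231
Selection 2: 231 + 35 = 266
Selection 3: 266 + 35 = 301
Selection 4: 301 + 35 = 336
Selection 5: 336 + 35 = 371
Selection 6: 371 + 35 = 406
Selection 7: 406 + 35 = 441
Selection 8: 441 + 35 = 476
Selection 9: 476 + 35 = 511 → 511 − 504 = 7
Selection 10: 7 + 35 = 42
Selection 11: 42 + 35 = 77
Selection 12: 77 + 35 = 112
Selection 13: 112 + 35 = 147
Selection 14: 147 + 35 = 182
Selection 15: 182 + 35 = 217
Selection 16: 217 + 35 = 252
Selection 17: 252 + 35 = 287
Selection 18: 287 + 35 = 322

231, 266, 301, 336, 371, 406, 441, 476, 7, 42, 77, 112, 147, 182, 217, 252, 287, 322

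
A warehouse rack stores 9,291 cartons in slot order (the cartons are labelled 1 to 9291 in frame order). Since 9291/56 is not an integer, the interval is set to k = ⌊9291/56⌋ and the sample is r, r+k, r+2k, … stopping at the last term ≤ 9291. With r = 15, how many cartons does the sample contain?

57

k = ⌊9291/56⌋ = 165
Achieved size = ⌊(9291 − 15)/165⌋ + 1 = ⌊9276/165⌋ + 1 = 56 + 1 = 57
(last selection: 15 + 56×165 = 9255 ≤ 9291; next would be 9420 > 9291)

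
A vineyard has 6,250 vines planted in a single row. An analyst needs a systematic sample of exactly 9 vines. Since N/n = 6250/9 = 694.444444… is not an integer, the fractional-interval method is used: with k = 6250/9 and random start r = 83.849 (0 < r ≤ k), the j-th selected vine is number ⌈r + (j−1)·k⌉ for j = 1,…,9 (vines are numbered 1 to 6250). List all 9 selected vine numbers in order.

j=1: r + 0k = 83.849 → ⌈·⌉ = 84
j=2: r + 1k = 778.293444… → ⌈·⌉ = 779
j=3: r + 2k = 1472.737888… → ⌈·⌉ = 1473
j=4: r + 3k = 2167.182333… → ⌈·⌉ = 2168
j=5: r + 4k = 2861.626777… → ⌈·⌉ = 2862
j=6: r + 5k = 3556.071222… → ⌈·⌉ = 3557
j=7: r + 6k = 4250.515666… → ⌈·⌉ = 4251
j=8: r + 7k = 4944.960111… → ⌈·⌉ = 4945
j=9: r + 8k = 5639.404555… → ⌈·⌉ = 5640

84, 779, 1473, 2168, 2862, 3557, 4251, 4945, 5640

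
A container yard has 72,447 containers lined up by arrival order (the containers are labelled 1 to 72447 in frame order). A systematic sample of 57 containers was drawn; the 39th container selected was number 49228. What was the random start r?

k = 72447/57 = 1271
r = 49228 − (39−1)×1271 = 49228 − 48298 = 930

930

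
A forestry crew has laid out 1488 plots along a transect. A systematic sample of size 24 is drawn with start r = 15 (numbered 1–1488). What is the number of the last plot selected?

k = 1488/24 = 62
24th selection = r + (24−1)·k = 15 + 23×62 = 15 + 1426 = 1441

1441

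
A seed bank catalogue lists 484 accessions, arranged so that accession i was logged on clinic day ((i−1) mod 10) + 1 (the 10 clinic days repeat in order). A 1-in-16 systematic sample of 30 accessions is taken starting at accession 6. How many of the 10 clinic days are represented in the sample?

Consecutive selections differ by k = 16, so their clinic day numbers differ by 16 mod 10 = 6.
gcd(16, 10) = 2, so the sample visits 10/2 = 5 distinct residues mod 10.
Start 6 is clinic day 6; the clinic days hit are 2, 4, 6, 8, 10.

5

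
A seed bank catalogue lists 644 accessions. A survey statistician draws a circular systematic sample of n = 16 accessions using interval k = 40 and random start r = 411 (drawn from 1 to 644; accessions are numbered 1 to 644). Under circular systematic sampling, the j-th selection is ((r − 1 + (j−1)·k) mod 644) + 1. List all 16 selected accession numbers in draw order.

Selection 1: 411
Selection 2: 411 + 40 = 451
Selection 3: 451 + 40 = 491
Selection 4: 491 + 40 = 531
Selection 5: 531 + 40 = 571
Selection 6: 571 + 40 = 611
Selection 7: 611 + 40 = 651 → 651 − 644 = 7
Selection 8: 7 + 40 = 47
Selection 9: 47 + 40 = 87
Selection 10: 87 + 40 = 127
Selection 11: 127 + 40 = 167
Selection 12: 167 + 40 = 207
Selection 13: 207 + 40 = 247
Selection 14: 247 + 40 = 287
Selection 15: 287 + 40 = 327
Selection 16: 327 + 40 = 367

411, 451, 491, 531, 571, 611, 7, 47, 87, 127, 167, 207, 247, 287, 327, 367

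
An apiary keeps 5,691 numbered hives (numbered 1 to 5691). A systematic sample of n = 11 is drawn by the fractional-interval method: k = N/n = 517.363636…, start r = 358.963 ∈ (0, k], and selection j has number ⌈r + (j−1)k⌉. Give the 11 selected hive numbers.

j=1: r + 0k = 358.963 → ⌈·⌉ = 359
j=2: r + 1k = 876.326636… → ⌈·⌉ = 877
j=3: r + 2k = 1393.690272… → ⌈·⌉ = 1394
j=4: r + 3k = 1911.053909… → ⌈·⌉ = 1912
j=5: r + 4k = 2428.417545… → ⌈·⌉ = 2429
j=6: r + 5k = 2945.781181… → ⌈·⌉ = 2946
j=7: r + 6k = 3463.144818… → ⌈·⌉ = 3464
j=8: r + 7k = 3980.508454… → ⌈·⌉ = 3981
j=9: r + 8k = 4497.872090… → ⌈·⌉ = 4498
j=10: r + 9k = 5015.235727… → ⌈·⌉ = 5016
j=11: r + 10k = 5532.599363… → ⌈·⌉ = 5533

359, 877, 1394, 1912, 2429, 2946, 3464, 3981, 4498, 5016, 5533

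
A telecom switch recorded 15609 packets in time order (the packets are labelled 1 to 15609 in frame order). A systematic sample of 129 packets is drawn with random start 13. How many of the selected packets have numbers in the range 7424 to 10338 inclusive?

k = 15609/129 = 121
First selection ≥ 7424: 13 + ⌈(7424−13)/121⌉·121 = 13 + 62×121 = 7515
Last selection ≤ 10338: 13 + ⌊(10338−13)/121⌋·121 = 13 + 85×121 = 10298
Count = 85 − 62 + 1 = 24

24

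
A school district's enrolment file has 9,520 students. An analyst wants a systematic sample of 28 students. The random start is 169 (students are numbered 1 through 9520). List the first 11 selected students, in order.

169, 509, 849, 1189, 1529, 1869, 2209, 2549, 2889, 3229, 3569

k = N/n = 9520/28 = 340
student 1: 169
student 2: 169 + 340 = 509
student 3: 509 + 340 = 849
student 4: 849 + 340 = 1189
student 5: 1189 + 340 = 1529
student 6: 1529 + 340 = 1869
student 7: 1869 + 340 = 2209
student 8: 2209 + 340 = 2549
student 9: 2549 + 340 = 2889
student 10: 2889 + 340 = 3229
student 11: 3229 + 340 = 3569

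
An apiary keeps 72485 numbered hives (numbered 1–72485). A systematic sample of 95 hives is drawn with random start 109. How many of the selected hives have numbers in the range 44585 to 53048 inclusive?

k = 72485/95 = 763
First selection ≥ 44585: 109 + ⌈(44585−109)/763⌉·763 = 109 + 59×763 = 45126
Last selection ≤ 53048: 109 + ⌊(53048−109)/763⌋·763 = 109 + 69×763 = 52756
Count = 69 − 59 + 1 = 11

11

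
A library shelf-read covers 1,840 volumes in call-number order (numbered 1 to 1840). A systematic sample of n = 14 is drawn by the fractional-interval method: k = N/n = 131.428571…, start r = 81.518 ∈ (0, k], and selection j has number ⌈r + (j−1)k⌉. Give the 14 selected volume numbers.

82, 213, 345, 476, 608, 739, 871, 1002, 1133, 1265, 1396, 1528, 1659, 1791

j=1: r + 0k = 81.518 → ⌈·⌉ = 82
j=2: r + 1k = 212.946571… → ⌈·⌉ = 213
j=3: r + 2k = 344.375142… → ⌈·⌉ = 345
j=4: r + 3k = 475.803714… → ⌈·⌉ = 476
j=5: r + 4k = 607.232285… → ⌈·⌉ = 608
j=6: r + 5k = 738.660857… → ⌈·⌉ = 739
j=7: r + 6k = 870.089428… → ⌈·⌉ = 871
j=8: r + 7k = 1001.518 → ⌈·⌉ = 1002
j=9: r + 8k = 1132.946571… → ⌈·⌉ = 1133
j=10: r + 9k = 1264.375142… → ⌈·⌉ = 1265
j=11: r + 10k = 1395.803714… → ⌈·⌉ = 1396
j=12: r + 11k = 1527.232285… → ⌈·⌉ = 1528
j=13: r + 12k = 1658.660857… → ⌈·⌉ = 1659
j=14: r + 13k = 1790.089428… → ⌈·⌉ = 1791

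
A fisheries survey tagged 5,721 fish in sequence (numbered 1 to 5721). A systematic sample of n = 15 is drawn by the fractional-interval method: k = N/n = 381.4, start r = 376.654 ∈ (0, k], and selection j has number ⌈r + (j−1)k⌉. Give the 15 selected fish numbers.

377, 759, 1140, 1521, 1903, 2284, 2666, 3047, 3428, 3810, 4191, 4573, 4954, 5335, 5717

j=1: r + 0k = 376.654 → ⌈·⌉ = 377
j=2: r + 1k = 758.054 → ⌈·⌉ = 759
j=3: r + 2k = 1139.454 → ⌈·⌉ = 1140
j=4: r + 3k = 1520.854 → ⌈·⌉ = 1521
j=5: r + 4k = 1902.254 → ⌈·⌉ = 1903
j=6: r + 5k = 2283.654 → ⌈·⌉ = 2284
j=7: r + 6k = 2665.054 → ⌈·⌉ = 2666
j=8: r + 7k = 3046.454 → ⌈·⌉ = 3047
j=9: r + 8k = 3427.854 → ⌈·⌉ = 3428
j=10: r + 9k = 3809.254 → ⌈·⌉ = 3810
j=11: r + 10k = 4190.654 → ⌈·⌉ = 4191
j=12: r + 11k = 4572.054 → ⌈·⌉ = 4573
j=13: r + 12k = 4953.454 → ⌈·⌉ = 4954
j=14: r + 13k = 5334.854 → ⌈·⌉ = 5335
j=15: r + 14k = 5716.254 → ⌈·⌉ = 5717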